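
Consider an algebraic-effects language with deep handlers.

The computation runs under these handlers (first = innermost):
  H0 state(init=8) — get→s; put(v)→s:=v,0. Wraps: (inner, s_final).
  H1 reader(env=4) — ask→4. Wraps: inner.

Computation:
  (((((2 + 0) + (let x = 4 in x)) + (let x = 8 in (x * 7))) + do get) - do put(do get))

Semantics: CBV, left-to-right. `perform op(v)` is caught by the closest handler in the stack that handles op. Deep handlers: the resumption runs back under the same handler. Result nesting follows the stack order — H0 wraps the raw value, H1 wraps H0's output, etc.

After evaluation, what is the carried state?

Step-by-step:
get @ H0 ⇒ 8
get @ H0 ⇒ 8
put(8) @ H0 ⇒ s:=8
H0 returns (70, 8)
H1 returns (70, 8)
= (70, 8)

Answer: 8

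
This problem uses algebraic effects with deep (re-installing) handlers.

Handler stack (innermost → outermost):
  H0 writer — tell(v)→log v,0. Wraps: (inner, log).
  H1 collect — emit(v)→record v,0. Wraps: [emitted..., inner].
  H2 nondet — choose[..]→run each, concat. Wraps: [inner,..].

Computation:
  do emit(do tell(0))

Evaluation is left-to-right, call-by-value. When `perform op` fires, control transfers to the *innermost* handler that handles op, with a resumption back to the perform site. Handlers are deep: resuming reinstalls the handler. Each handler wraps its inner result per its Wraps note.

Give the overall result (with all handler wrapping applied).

Evaluation trace:
tell(0) @ H0 ⇒ log+=0
emit(0) @ H1 ⇒ out+=0
H0 returns (0, (0))
H1 returns [0, (0, (0))]
H2 returns [[0, (0, (0))]]
= [[0, (0, (0))]]

Answer: [[0, (0, (0))]]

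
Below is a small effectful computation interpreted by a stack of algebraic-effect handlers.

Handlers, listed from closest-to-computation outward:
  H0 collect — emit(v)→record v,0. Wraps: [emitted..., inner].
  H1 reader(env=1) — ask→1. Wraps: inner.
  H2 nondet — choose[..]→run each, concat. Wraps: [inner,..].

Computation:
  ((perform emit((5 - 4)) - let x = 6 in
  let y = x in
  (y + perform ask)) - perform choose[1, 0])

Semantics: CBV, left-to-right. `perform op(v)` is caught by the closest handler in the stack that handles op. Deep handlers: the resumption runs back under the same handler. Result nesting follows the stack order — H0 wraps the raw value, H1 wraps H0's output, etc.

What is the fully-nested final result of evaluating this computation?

Working:
emit(1) @ H0 ⇒ out+=1
ask @ H1 ⇒ 1
choose[1, 0] @ H2
  branch[0] choose=1:
    H0 returns [1, -8]
    H1 returns [1, -8]
    H2 returns [[1, -8]]
  branch[1] choose=0:
    H0 returns [1, -7]
    H1 returns [1, -7]
    H2 returns [[1, -7]]
= [[1, -8], [1, -7]]

Answer: [[1, -8], [1, -7]]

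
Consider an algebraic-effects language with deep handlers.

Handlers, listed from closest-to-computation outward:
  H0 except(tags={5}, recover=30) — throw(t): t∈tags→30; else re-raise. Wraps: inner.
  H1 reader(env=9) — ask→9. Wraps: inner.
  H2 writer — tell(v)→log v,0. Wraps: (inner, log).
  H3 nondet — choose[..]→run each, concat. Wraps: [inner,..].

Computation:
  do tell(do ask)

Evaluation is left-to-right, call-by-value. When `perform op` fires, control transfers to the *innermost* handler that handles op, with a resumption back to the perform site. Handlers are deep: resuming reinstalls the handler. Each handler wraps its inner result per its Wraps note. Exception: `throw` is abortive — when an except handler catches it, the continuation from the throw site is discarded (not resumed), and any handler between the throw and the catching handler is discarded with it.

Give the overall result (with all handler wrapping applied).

Evaluation trace:
ask @ H1 ⇒ 9
tell(9) @ H2 ⇒ log+=9
H0 returns 0
H1 returns 0
H2 returns (0, (9))
H3 returns [(0, (9))]
= [(0, (9))]

Answer: [(0, (9))]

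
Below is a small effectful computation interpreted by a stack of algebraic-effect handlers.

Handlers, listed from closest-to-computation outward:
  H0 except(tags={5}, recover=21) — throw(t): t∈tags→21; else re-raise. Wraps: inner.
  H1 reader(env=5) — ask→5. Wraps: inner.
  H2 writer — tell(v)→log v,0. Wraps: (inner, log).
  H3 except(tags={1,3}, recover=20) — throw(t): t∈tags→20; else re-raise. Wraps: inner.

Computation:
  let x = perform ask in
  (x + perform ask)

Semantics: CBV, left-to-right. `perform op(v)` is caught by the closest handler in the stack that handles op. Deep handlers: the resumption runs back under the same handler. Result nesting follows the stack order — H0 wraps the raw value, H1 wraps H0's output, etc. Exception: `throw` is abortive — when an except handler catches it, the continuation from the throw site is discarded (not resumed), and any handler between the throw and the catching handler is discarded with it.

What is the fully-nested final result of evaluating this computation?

Evaluation trace:
ask @ H1 ⇒ 5
ask @ H1 ⇒ 5
H0 returns 10
H1 returns 10
H2 returns (10, ())
H3 returns (10, ())
= (10, ())

Answer: (10, ())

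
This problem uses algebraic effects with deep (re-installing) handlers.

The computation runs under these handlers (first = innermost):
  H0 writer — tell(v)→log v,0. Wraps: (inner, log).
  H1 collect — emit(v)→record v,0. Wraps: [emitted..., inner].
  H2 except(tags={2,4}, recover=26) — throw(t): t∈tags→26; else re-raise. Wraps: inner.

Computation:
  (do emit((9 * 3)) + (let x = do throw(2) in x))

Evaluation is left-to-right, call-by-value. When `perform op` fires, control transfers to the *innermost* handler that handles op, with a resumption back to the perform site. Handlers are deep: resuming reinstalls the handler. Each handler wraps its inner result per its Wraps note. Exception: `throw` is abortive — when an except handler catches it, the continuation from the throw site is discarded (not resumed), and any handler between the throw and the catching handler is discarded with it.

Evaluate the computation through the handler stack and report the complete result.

Answer: 26

Evaluation trace:
emit(27) @ H1 ⇒ out+=27
throw(2) @ H2 caught ⇒ 26
= 26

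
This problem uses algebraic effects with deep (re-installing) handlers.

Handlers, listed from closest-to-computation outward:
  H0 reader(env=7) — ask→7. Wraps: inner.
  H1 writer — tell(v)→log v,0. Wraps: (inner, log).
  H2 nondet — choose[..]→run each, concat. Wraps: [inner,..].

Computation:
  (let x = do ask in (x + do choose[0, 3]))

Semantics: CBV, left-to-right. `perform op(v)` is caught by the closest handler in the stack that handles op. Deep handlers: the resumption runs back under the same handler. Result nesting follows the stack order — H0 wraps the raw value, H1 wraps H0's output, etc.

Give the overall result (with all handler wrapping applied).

Answer: [(7, ()), (10, ())]

Working:
ask @ H0 ⇒ 7
choose[0, 3] @ H2
  branch[0] choose=0:
    H0 returns 7
    H1 returns (7, ())
    H2 returns [(7, ())]
  branch[1] choose=3:
    H0 returns 10
    H1 returns (10, ())
    H2 returns [(10, ())]
= [(7, ()), (10, ())]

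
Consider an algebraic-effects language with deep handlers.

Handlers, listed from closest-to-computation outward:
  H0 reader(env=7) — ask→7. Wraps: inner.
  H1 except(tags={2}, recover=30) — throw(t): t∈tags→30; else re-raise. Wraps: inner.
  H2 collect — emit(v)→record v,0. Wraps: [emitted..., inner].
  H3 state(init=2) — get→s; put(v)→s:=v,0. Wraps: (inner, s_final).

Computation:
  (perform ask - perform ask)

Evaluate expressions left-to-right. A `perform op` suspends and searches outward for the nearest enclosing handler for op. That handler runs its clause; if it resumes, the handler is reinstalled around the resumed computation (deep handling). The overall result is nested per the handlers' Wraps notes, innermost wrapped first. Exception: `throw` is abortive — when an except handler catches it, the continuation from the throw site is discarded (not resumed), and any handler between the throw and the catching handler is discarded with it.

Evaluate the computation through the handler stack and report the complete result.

Working:
ask @ H0 ⇒ 7
ask @ H0 ⇒ 7
H0 returns 0
H1 returns 0
H2 returns [0]
H3 returns ([0], 2)
= ([0], 2)

Answer: ([0], 2)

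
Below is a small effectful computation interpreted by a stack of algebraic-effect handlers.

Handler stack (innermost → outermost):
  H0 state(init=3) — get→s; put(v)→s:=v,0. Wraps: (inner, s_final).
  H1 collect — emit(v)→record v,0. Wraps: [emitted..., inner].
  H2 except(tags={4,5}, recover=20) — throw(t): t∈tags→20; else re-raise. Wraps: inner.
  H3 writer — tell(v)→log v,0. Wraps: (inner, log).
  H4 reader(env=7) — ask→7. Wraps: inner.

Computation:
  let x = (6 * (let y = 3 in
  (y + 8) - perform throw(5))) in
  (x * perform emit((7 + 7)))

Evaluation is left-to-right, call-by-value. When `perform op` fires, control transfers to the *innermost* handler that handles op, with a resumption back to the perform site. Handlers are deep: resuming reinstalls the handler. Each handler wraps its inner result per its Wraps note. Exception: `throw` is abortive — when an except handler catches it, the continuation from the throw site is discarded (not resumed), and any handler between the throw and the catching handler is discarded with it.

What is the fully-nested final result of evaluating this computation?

Working:
throw(5) @ H2 caught ⇒ 20
H3 returns (20, ())
H4 returns (20, ())
= (20, ())

Answer: (20, ())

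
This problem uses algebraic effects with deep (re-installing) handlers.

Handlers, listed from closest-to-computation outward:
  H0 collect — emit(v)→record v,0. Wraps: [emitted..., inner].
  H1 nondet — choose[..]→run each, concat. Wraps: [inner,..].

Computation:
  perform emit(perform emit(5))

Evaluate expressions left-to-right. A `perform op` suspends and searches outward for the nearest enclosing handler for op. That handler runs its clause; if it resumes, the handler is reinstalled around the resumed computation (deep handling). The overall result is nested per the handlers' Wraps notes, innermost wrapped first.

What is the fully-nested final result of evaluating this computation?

Answer: [[5, 0, 0]]

Evaluation trace:
emit(5) @ H0 ⇒ out+=5
emit(0) @ H0 ⇒ out+=0
H0 returns [5, 0, 0]
H1 returns [[5, 0, 0]]
= [[5, 0, 0]]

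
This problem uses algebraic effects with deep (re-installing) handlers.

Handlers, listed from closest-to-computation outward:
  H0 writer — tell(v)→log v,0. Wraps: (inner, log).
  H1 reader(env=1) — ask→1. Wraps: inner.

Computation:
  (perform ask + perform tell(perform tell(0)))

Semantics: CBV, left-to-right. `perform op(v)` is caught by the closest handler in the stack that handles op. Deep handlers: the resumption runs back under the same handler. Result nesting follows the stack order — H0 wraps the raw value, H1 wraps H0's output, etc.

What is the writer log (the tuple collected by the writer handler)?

Answer: (0, 0)

Working:
ask @ H1 ⇒ 1
tell(0) @ H0 ⇒ log+=0
tell(0) @ H0 ⇒ log+=0
H0 returns (1, (0, 0))
H1 returns (1, (0, 0))
= (1, (0, 0))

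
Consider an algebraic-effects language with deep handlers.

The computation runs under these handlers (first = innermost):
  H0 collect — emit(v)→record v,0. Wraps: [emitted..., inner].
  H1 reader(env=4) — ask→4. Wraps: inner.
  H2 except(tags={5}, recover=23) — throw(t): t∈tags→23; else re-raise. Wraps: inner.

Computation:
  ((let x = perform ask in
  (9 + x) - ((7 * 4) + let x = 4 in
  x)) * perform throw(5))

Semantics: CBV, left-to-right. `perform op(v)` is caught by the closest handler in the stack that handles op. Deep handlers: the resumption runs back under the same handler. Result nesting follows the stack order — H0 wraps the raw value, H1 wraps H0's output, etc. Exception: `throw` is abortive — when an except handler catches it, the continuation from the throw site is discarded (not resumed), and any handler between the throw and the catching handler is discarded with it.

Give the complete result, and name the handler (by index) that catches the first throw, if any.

Evaluation trace:
ask @ H1 ⇒ 4
throw(5) @ H2 caught ⇒ 23
= 23

Answer: 23 ; first throw caught by: H2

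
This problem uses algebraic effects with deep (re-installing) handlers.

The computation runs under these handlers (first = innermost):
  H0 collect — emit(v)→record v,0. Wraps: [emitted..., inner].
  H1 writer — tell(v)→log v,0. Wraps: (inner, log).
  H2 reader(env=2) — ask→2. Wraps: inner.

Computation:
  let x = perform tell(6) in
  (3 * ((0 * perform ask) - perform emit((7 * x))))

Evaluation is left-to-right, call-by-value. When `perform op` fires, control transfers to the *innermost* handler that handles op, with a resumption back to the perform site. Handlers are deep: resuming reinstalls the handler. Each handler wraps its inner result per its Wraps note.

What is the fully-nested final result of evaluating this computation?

Step-by-step:
tell(6) @ H1 ⇒ log+=6
ask @ H2 ⇒ 2
emit(0) @ H0 ⇒ out+=0
H0 returns [0, 0]
H1 returns ([0, 0], (6))
H2 returns ([0, 0], (6))
= ([0, 0], (6))

Answer: ([0, 0], (6))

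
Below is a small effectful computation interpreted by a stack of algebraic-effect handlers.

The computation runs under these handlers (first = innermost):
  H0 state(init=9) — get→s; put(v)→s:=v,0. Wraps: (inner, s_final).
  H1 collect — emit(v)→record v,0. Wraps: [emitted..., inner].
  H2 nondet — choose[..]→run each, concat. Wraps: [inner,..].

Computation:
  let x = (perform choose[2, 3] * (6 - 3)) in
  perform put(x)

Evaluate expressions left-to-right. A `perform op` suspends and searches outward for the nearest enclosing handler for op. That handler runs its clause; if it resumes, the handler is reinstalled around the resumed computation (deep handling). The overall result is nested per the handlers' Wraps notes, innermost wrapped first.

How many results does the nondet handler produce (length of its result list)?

Working:
choose[2, 3] @ H2
  branch[0] choose=2:
    put(6) @ H0 ⇒ s:=6
    H0 returns (0, 6)
    H1 returns [(0, 6)]
    H2 returns [[(0, 6)]]
  branch[1] choose=3:
    put(9) @ H0 ⇒ s:=9
    H0 returns (0, 9)
    H1 returns [(0, 9)]
    H2 returns [[(0, 9)]]
= [[(0, 6)], [(0, 9)]]

Answer: 2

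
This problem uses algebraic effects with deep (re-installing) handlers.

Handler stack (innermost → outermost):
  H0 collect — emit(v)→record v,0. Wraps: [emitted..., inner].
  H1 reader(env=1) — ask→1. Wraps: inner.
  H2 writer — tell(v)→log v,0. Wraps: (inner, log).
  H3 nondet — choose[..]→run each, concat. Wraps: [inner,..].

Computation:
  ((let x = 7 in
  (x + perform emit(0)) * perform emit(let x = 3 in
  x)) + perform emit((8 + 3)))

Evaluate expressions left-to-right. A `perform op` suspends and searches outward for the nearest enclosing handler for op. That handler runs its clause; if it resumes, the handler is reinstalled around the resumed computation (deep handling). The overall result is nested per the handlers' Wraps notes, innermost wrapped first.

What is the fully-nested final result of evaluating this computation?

Step-by-step:
emit(0) @ H0 ⇒ out+=0
emit(3) @ H0 ⇒ out+=3
emit(11) @ H0 ⇒ out+=11
H0 returns [0, 3, 11, 0]
H1 returns [0, 3, 11, 0]
H2 returns ([0, 3, 11, 0], ())
H3 returns [([0, 3, 11, 0], ())]
= [([0, 3, 11, 0], ())]

Answer: [([0, 3, 11, 0], ())]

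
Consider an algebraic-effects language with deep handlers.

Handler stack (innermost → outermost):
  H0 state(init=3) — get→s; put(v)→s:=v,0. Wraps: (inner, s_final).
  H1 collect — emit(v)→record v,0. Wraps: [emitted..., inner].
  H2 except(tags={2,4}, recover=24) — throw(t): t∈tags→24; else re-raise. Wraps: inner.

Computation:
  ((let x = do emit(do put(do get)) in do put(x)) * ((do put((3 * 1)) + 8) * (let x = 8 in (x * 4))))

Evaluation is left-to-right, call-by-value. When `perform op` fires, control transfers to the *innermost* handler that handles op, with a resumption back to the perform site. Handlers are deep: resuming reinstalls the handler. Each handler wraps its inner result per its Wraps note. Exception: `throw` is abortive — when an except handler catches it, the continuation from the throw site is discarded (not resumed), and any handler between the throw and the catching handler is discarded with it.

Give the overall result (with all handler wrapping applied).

Working:
get @ H0 ⇒ 3
put(3) @ H0 ⇒ s:=3
emit(0) @ H1 ⇒ out+=0
put(0) @ H0 ⇒ s:=0
put(3) @ H0 ⇒ s:=3
H0 returns (0, 3)
H1 returns [0, (0, 3)]
H2 returns [0, (0, 3)]
= [0, (0, 3)]

Answer: [0, (0, 3)]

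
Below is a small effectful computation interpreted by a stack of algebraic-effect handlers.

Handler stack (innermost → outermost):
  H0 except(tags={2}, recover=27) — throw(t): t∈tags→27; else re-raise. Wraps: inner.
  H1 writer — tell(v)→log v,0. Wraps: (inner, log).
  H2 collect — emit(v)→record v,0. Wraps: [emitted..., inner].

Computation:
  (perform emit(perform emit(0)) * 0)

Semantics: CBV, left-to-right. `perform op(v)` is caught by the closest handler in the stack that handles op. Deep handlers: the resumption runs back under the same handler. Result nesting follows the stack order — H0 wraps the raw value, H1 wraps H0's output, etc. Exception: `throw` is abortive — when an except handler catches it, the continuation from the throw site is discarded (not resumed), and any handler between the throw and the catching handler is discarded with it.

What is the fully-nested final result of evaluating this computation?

Working:
emit(0) @ H2 ⇒ out+=0
emit(0) @ H2 ⇒ out+=0
H0 returns 0
H1 returns (0, ())
H2 returns [0, 0, (0, ())]
= [0, 0, (0, ())]

Answer: [0, 0, (0, ())]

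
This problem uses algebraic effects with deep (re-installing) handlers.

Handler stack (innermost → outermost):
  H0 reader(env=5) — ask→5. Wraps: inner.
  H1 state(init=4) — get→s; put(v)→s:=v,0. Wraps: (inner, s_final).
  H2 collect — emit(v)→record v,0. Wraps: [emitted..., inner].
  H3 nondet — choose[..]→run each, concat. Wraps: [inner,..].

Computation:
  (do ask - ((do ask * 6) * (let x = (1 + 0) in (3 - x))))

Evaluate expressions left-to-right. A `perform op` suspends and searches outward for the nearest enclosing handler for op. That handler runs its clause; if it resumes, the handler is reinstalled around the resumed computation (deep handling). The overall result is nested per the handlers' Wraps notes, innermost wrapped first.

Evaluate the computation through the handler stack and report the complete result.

Working:
ask @ H0 ⇒ 5
ask @ H0 ⇒ 5
H0 returns -55
H1 returns (-55, 4)
H2 returns [(-55, 4)]
H3 returns [[(-55, 4)]]
= [[(-55, 4)]]

Answer: [[(-55, 4)]]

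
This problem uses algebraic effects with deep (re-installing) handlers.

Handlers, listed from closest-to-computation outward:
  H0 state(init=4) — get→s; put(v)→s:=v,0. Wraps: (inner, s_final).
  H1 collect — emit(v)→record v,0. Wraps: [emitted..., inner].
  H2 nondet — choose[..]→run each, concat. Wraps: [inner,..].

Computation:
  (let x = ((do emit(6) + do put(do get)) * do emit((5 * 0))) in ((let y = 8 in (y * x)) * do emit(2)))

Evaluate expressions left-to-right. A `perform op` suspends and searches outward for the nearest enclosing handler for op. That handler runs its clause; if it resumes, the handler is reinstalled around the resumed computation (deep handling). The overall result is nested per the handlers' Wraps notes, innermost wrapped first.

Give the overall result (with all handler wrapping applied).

Answer: [[6, 0, 2, (0, 4)]]

Evaluation trace:
emit(6) @ H1 ⇒ out+=6
get @ H0 ⇒ 4
put(4) @ H0 ⇒ s:=4
emit(0) @ H1 ⇒ out+=0
emit(2) @ H1 ⇒ out+=2
H0 returns (0, 4)
H1 returns [6, 0, 2, (0, 4)]
H2 returns [[6, 0, 2, (0, 4)]]
= [[6, 0, 2, (0, 4)]]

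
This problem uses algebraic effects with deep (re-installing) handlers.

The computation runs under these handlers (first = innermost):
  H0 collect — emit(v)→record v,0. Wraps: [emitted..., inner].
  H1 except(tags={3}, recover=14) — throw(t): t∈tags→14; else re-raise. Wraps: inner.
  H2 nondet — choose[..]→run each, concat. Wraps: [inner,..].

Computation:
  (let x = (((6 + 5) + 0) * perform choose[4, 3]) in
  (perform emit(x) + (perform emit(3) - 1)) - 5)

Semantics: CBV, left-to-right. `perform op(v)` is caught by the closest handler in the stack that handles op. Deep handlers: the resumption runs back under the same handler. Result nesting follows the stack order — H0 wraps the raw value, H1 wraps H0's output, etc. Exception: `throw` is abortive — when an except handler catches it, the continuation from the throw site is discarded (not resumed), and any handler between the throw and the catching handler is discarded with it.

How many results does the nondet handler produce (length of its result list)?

Evaluation trace:
choose[4, 3] @ H2
  branch[0] choose=4:
    emit(44) @ H0 ⇒ out+=44
    emit(3) @ H0 ⇒ out+=3
    H0 returns [44, 3, -6]
    H1 returns [44, 3, -6]
    H2 returns [[44, 3, -6]]
  branch[1] choose=3:
    emit(33) @ H0 ⇒ out+=33
    emit(3) @ H0 ⇒ out+=3
    H0 returns [33, 3, -6]
    H1 returns [33, 3, -6]
    H2 returns [[33, 3, -6]]
= [[44, 3, -6], [33, 3, -6]]

Answer: 2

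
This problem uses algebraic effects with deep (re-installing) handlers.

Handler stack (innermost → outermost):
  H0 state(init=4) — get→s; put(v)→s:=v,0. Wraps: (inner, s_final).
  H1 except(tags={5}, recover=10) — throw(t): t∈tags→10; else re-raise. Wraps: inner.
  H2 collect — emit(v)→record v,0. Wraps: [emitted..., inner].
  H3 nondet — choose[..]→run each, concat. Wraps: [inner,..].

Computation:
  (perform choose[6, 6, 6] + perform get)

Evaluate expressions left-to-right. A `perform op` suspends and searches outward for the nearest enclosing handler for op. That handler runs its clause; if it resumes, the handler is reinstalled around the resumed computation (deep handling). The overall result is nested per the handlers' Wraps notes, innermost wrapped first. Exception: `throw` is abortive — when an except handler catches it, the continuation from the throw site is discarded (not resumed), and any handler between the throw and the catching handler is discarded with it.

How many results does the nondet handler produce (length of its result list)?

Evaluation trace:
choose[6, 6, 6] @ H3
  branch[0] choose=6:
    get @ H0 ⇒ 4
    H0 returns (10, 4)
    H1 returns (10, 4)
    H2 returns [(10, 4)]
    H3 returns [[(10, 4)]]
  branch[1] choose=6:
    get @ H0 ⇒ 4
    H0 returns (10, 4)
    H1 returns (10, 4)
    H2 returns [(10, 4)]
    H3 returns [[(10, 4)]]
  branch[2] choose=6:
    get @ H0 ⇒ 4
    H0 returns (10, 4)
    H1 returns (10, 4)
    H2 returns [(10, 4)]
    H3 returns [[(10, 4)]]
= [[(10, 4)], [(10, 4)], [(10, 4)]]

Answer: 3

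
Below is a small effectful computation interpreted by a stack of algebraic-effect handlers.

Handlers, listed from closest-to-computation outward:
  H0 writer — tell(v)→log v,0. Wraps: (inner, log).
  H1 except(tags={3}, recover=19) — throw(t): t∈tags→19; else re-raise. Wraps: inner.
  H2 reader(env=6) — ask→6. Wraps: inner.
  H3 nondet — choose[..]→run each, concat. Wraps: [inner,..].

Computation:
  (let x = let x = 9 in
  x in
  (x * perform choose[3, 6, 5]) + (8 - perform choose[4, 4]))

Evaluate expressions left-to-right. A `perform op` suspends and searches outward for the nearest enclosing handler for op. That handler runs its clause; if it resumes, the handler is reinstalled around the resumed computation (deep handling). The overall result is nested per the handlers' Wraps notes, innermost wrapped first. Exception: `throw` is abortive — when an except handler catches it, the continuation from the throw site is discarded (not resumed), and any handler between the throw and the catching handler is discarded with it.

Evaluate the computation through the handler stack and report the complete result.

Working:
choose[3, 6, 5] @ H3
  branch[0] choose=3:
    choose[4, 4] @ H3
      branch[0] choose=4:
        H0 returns (31, ())
        H1 returns (31, ())
        H2 returns (31, ())
        H3 returns [(31, ())]
      branch[1] choose=4:
        H0 returns (31, ())
        H1 returns (31, ())
        H2 returns (31, ())
        H3 returns [(31, ())]
  branch[1] choose=6:
    choose[4, 4] @ H3
      branch[0] choose=4:
        H0 returns (58, ())
        H1 returns (58, ())
        H2 returns (58, ())
        H3 returns [(58, ())]
      branch[1] choose=4:
        H0 returns (58, ())
        H1 returns (58, ())
        H2 returns (58, ())
        H3 returns [(58, ())]
  branch[2] choose=5:
    choose[4, 4] @ H3
      branch[0] choose=4:
        H0 returns (49, ())
        H1 returns (49, ())
        H2 returns (49, ())
        H3 returns [(49, ())]
      branch[1] choose=4:
        H0 returns (49, ())
        H1 returns (49, ())
        H2 returns (49, ())
        H3 returns [(49, ())]
= [(31, ()), (31, ()), (58, ()), (58, ()), (49, ()), (49, ())]

Answer: [(31, ()), (31, ()), (58, ()), (58, ()), (49, ()), (49, ())]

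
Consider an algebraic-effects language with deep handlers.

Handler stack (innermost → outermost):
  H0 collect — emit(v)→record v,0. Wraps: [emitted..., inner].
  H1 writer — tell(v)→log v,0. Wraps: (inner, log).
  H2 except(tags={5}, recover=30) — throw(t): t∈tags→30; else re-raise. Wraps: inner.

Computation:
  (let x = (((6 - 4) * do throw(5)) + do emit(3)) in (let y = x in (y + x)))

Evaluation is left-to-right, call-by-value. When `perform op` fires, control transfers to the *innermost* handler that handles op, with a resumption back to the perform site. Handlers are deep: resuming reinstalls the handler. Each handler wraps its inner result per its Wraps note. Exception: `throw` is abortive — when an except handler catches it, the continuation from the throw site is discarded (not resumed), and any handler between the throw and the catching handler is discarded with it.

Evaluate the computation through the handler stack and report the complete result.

Working:
throw(5) @ H2 caught ⇒ 30
= 30

Answer: 30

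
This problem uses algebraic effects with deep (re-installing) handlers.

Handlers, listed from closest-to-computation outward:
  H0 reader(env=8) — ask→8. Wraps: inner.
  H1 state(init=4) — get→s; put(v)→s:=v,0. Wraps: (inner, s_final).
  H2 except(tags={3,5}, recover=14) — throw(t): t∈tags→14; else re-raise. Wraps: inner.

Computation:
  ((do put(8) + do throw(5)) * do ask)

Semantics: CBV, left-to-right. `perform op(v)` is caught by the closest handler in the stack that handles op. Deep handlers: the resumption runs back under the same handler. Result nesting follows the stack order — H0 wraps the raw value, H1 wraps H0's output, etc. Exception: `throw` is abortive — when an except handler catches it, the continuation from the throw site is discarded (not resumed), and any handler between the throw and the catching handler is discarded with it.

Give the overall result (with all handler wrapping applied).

Answer: 14

Evaluation trace:
put(8) @ H1 ⇒ s:=8
throw(5) @ H2 caught ⇒ 14
= 14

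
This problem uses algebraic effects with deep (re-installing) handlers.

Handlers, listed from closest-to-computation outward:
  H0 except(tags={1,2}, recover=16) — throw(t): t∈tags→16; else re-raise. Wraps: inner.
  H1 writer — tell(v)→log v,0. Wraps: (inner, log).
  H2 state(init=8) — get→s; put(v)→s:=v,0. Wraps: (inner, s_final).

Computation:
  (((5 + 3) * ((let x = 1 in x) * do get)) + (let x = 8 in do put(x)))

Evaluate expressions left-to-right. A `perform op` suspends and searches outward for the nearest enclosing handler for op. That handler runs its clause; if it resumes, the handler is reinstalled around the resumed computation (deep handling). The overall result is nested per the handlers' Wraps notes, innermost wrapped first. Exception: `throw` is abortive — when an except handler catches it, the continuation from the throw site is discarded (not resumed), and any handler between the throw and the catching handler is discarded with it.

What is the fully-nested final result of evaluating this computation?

Working:
get @ H2 ⇒ 8
put(8) @ H2 ⇒ s:=8
H0 returns 64
H1 returns (64, ())
H2 returns ((64, ()), 8)
= ((64, ()), 8)

Answer: ((64, ()), 8)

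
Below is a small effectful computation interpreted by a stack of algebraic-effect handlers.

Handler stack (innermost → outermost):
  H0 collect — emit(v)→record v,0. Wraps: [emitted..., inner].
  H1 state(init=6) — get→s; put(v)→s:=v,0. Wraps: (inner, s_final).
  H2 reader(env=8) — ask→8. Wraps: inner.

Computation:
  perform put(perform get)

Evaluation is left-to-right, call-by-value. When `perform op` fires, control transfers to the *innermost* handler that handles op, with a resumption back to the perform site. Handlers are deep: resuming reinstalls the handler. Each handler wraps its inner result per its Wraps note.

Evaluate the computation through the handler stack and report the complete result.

Step-by-step:
get @ H1 ⇒ 6
put(6) @ H1 ⇒ s:=6
H0 returns [0]
H1 returns ([0], 6)
H2 returns ([0], 6)
= ([0], 6)

Answer: ([0], 6)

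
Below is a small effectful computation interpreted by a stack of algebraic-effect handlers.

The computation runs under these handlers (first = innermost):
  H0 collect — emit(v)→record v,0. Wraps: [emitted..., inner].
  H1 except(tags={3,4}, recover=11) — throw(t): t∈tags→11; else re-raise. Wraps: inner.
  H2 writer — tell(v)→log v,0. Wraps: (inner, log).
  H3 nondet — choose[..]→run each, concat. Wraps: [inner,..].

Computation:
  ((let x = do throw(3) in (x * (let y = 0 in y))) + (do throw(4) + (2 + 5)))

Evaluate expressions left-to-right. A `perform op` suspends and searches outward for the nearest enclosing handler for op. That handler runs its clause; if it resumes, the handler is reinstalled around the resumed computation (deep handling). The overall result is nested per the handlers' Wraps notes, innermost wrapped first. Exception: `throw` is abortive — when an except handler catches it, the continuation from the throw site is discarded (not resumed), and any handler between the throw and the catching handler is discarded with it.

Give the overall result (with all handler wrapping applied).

Working:
throw(3) @ H1 caught ⇒ 11
H2 returns (11, ())
H3 returns [(11, ())]
= [(11, ())]

Answer: [(11, ())]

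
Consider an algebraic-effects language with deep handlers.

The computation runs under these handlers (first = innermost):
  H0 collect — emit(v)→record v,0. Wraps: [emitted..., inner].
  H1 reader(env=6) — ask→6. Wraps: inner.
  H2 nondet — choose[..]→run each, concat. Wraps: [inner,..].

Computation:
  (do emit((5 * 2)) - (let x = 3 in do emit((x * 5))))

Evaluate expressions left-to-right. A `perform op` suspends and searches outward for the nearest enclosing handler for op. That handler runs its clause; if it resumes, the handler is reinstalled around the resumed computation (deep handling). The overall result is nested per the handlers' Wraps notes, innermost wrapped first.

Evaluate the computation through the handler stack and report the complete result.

Answer: [[10, 15, 0]]

Working:
emit(10) @ H0 ⇒ out+=10
emit(15) @ H0 ⇒ out+=15
H0 returns [10, 15, 0]
H1 returns [10, 15, 0]
H2 returns [[10, 15, 0]]
= [[10, 15, 0]]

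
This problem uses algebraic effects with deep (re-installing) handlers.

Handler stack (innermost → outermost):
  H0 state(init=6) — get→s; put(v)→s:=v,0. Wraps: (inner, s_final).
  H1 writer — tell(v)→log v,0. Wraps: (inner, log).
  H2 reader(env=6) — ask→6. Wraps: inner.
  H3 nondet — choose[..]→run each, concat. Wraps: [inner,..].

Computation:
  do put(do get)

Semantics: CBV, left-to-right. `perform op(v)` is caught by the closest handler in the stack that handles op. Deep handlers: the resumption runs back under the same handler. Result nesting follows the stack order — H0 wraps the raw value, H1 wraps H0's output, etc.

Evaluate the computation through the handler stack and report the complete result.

Working:
get @ H0 ⇒ 6
put(6) @ H0 ⇒ s:=6
H0 returns (0, 6)
H1 returns ((0, 6), ())
H2 returns ((0, 6), ())
H3 returns [((0, 6), ())]
= [((0, 6), ())]

Answer: [((0, 6), ())]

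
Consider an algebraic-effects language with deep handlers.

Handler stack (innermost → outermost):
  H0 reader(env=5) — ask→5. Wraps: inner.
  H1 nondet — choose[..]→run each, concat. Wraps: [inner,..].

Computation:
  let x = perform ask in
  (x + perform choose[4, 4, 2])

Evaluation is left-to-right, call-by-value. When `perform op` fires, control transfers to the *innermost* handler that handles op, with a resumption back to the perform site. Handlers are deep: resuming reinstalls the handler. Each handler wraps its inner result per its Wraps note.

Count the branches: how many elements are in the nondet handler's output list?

Step-by-step:
ask @ H0 ⇒ 5
choose[4, 4, 2] @ H1
  branch[0] choose=4:
    H0 returns 9
    H1 returns [9]
  branch[1] choose=4:
    H0 returns 9
    H1 returns [9]
  branch[2] choose=2:
    H0 returns 7
    H1 returns [7]
= [9, 9, 7]

Answer: 3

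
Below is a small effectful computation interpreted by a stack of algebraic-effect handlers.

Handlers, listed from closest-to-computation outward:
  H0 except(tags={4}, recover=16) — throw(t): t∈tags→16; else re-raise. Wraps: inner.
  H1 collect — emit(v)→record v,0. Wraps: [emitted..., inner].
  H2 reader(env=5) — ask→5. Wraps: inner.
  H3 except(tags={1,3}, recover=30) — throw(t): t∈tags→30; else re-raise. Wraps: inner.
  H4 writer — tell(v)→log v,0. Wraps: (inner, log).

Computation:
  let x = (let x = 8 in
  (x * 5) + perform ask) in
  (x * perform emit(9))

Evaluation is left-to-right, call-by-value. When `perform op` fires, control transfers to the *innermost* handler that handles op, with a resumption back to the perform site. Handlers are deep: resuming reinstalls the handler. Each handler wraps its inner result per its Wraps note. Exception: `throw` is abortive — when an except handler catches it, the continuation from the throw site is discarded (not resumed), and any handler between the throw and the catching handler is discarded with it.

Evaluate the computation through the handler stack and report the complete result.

Answer: ([9, 0], ())

Working:
ask @ H2 ⇒ 5
emit(9) @ H1 ⇒ out+=9
H0 returns 0
H1 returns [9, 0]
H2 returns [9, 0]
H3 returns [9, 0]
H4 returns ([9, 0], ())
= ([9, 0], ())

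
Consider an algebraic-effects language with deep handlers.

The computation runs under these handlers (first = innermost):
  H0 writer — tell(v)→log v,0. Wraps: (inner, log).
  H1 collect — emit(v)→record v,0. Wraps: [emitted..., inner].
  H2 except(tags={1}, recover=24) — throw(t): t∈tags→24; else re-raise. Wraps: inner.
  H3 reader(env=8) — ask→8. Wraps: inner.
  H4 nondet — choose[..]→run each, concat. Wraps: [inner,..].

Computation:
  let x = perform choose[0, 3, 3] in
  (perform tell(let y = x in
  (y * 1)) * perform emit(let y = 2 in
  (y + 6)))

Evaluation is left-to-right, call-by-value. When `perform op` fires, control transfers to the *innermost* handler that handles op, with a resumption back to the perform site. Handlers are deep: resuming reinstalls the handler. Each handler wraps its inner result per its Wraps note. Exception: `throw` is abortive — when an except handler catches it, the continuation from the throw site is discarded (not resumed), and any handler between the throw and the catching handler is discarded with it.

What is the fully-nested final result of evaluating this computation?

Answer: [[8, (0, (0))], [8, (0, (3))], [8, (0, (3))]]

Step-by-step:
choose[0, 3, 3] @ H4
  branch[0] choose=0:
    tell(0) @ H0 ⇒ log+=0
    emit(8) @ H1 ⇒ out+=8
    H0 returns (0, (0))
    H1 returns [8, (0, (0))]
    H2 returns [8, (0, (0))]
    H3 returns [8, (0, (0))]
    H4 returns [[8, (0, (0))]]
  branch[1] choose=3:
    tell(3) @ H0 ⇒ log+=3
    emit(8) @ H1 ⇒ out+=8
    H0 returns (0, (3))
    H1 returns [8, (0, (3))]
    H2 returns [8, (0, (3))]
    H3 returns [8, (0, (3))]
    H4 returns [[8, (0, (3))]]
  branch[2] choose=3:
    tell(3) @ H0 ⇒ log+=3
    emit(8) @ H1 ⇒ out+=8
    H0 returns (0, (3))
    H1 returns [8, (0, (3))]
    H2 returns [8, (0, (3))]
    H3 returns [8, (0, (3))]
    H4 returns [[8, (0, (3))]]
= [[8, (0, (0))], [8, (0, (3))], [8, (0, (3))]]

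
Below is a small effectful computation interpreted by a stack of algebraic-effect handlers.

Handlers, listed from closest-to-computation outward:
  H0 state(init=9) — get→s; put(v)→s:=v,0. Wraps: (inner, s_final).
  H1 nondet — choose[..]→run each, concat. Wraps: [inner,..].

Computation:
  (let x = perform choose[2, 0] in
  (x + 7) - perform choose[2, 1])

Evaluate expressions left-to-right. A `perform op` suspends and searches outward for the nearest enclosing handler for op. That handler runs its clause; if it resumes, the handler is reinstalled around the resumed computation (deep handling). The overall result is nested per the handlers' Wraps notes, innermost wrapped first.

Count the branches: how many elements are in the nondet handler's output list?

Working:
choose[2, 0] @ H1
  branch[0] choose=2:
    choose[2, 1] @ H1
      branch[0] choose=2:
        H0 returns (7, 9)
        H1 returns [(7, 9)]
      branch[1] choose=1:
        H0 returns (8, 9)
        H1 returns [(8, 9)]
  branch[1] choose=0:
    choose[2, 1] @ H1
      branch[0] choose=2:
        H0 returns (5, 9)
        H1 returns [(5, 9)]
      branch[1] choose=1:
        H0 returns (6, 9)
        H1 returns [(6, 9)]
= [(7, 9), (8, 9), (5, 9), (6, 9)]

Answer: 4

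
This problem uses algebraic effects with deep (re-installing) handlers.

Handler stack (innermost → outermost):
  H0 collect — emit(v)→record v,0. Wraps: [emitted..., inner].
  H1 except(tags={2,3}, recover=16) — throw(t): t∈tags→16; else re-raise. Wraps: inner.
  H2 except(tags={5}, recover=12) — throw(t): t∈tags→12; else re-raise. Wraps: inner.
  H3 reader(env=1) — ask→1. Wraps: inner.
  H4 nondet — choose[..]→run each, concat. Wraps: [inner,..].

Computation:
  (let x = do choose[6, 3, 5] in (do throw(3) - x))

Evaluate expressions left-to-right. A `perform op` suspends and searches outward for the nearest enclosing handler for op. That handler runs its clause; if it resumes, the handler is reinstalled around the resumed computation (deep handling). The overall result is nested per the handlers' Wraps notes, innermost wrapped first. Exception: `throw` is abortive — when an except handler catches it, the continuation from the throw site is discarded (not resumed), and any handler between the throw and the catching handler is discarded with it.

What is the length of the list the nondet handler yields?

Answer: 3

Evaluation trace:
choose[6, 3, 5] @ H4
  branch[0] choose=6:
    throw(3) @ H1 caught ⇒ 16
    H2 returns 16
    H3 returns 16
    H4 returns [16]
  branch[1] choose=3:
    throw(3) @ H1 caught ⇒ 16
    H2 returns 16
    H3 returns 16
    H4 returns [16]
  branch[2] choose=5:
    throw(3) @ H1 caught ⇒ 16
    H2 returns 16
    H3 returns 16
    H4 returns [16]
= [16, 16, 16]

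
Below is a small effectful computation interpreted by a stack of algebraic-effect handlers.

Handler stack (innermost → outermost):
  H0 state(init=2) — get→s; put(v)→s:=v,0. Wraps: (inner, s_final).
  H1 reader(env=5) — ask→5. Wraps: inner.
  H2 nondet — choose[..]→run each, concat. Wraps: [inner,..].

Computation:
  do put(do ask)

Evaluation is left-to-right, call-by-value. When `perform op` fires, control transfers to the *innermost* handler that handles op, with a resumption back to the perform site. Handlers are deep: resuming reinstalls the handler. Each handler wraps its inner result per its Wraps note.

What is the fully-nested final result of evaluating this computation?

Step-by-step:
ask @ H1 ⇒ 5
put(5) @ H0 ⇒ s:=5
H0 returns (0, 5)
H1 returns (0, 5)
H2 returns [(0, 5)]
= [(0, 5)]

Answer: [(0, 5)]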